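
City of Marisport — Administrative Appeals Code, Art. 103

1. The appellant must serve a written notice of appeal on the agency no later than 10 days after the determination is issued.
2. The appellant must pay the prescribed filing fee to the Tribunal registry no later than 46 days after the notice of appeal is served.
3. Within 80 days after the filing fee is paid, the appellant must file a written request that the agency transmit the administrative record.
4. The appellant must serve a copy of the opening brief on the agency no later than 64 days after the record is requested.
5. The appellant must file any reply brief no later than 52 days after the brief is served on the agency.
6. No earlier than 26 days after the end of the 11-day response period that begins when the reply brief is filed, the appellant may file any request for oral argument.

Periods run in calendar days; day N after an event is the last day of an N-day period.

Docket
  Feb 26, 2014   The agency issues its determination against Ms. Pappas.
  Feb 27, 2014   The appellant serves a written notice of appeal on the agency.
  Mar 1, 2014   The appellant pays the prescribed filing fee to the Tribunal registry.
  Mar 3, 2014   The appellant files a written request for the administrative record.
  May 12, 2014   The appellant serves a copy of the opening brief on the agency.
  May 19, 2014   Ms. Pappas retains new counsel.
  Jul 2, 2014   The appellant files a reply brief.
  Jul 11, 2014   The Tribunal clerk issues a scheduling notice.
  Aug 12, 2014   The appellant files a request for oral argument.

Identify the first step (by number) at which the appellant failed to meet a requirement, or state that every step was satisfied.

Step 4

Step 1: 10 days after Feb 26, 2014 (when the determination is issued) is Mar 8, 2014; completed Feb 27, 2014, before the deadline.
Step 2: 46 days after Feb 27, 2014 (when the notice of appeal is served) is Apr 14, 2014; Mar 1, 2014 is within that limit.
Step 3: 80 days after Mar 1, 2014 (when the filing fee is paid) is May 20, 2014; Mar 3, 2014 is within that limit.
Step 4: 64 days after Mar 3, 2014 (when the record is requested) is May 6, 2014; May 12, 2014 misses that deadline by 6 days.
The analysis stops there.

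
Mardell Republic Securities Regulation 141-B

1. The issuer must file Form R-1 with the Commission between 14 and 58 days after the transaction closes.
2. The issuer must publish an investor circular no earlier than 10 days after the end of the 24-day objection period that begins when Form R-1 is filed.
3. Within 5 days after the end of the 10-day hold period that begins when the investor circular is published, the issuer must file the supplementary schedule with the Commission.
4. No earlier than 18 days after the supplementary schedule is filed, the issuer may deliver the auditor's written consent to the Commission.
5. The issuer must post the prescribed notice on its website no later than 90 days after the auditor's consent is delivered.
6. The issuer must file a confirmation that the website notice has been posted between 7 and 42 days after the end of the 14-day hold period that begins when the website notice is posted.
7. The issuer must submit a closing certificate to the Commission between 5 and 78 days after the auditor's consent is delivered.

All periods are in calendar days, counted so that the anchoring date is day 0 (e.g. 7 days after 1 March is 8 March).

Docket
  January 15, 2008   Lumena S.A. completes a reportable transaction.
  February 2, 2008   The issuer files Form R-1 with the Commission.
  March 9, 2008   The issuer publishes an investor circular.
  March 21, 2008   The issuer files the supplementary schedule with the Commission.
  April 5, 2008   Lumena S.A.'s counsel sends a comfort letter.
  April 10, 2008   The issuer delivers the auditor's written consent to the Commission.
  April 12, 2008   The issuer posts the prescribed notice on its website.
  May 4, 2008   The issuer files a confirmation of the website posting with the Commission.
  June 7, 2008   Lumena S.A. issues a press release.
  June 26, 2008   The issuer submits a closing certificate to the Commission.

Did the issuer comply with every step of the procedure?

(1) the permitted window runs from January 15, 2008 + 14 = January 29, 2008 to January 15, 2008 + 58 = March 13, 2008; February 2, 2008 falls inside that range.
(2) permitted from February 26, 2008 + 10 days = March 7, 2008 onward; done March 9, 2008 — permitted.
(3) due by March 19, 2008 + 5 days = March 24, 2008; done March 21, 2008 — timely.
(4) permitted from March 21, 2008 + 18 days = April 8, 2008 onward; April 10, 2008 is on or after that date.
(5) due by April 10, 2008 + 90 days = July 9, 2008; completed April 12, 2008, before the deadline.
(6) the permitted window runs from April 26, 2008 + 7 = May 3, 2008 to April 26, 2008 + 42 = June 7, 2008; done May 4, 2008, which is between those dates.
(7) the permitted window runs from April 10, 2008 + 5 = April 15, 2008 to April 10, 2008 + 78 = June 27, 2008; done June 26, 2008, which is between those dates.

Yes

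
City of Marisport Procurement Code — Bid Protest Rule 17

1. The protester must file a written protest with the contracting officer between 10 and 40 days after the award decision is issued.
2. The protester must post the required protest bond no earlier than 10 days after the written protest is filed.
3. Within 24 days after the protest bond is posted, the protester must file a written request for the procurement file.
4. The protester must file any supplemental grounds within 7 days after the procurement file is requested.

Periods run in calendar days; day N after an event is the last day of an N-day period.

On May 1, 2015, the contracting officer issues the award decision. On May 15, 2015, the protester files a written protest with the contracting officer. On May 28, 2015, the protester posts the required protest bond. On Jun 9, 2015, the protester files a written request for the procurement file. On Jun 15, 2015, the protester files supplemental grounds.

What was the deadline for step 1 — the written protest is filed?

Jun 10, 2015

Step 1 runs from May 1, 2015, when the award decision is issued. The window is 10–40 days after May 1, 2015; it closes on Jun 10, 2015.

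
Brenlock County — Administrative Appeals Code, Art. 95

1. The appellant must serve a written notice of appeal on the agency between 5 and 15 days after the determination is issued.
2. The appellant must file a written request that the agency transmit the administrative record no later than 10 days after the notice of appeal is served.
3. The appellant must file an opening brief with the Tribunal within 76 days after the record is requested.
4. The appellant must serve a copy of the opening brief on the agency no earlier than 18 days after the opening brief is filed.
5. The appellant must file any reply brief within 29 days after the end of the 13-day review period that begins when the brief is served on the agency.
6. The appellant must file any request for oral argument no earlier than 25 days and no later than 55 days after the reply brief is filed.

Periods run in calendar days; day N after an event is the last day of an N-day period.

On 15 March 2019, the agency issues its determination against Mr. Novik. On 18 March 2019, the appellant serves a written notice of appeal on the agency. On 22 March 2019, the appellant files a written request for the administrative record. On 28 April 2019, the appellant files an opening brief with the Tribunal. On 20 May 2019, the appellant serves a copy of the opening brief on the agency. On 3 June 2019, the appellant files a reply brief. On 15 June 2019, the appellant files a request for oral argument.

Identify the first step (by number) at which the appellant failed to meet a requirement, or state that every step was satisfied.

Step 1 — 5 and 15 days from 15 March 2019 (when the determination is issued) are 20 March 2019 and 30 March 2019 respectively; done 18 March 2019 — 2 days before the window opened.

Step 1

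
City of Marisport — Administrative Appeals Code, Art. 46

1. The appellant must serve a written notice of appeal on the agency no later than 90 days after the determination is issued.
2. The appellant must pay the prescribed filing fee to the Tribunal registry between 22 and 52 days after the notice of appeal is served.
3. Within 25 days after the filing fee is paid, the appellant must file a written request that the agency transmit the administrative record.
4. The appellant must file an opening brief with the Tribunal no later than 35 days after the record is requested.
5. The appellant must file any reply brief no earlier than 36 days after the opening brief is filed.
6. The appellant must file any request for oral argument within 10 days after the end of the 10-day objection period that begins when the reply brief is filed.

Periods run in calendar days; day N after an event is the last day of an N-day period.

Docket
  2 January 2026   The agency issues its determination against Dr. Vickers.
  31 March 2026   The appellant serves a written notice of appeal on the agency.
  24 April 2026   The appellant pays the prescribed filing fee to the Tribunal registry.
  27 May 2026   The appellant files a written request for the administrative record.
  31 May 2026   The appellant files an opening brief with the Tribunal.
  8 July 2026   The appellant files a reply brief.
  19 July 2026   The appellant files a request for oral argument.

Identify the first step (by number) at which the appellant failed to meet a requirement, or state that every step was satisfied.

Step 3

(1) due by 2 January 2026 + 90 days = 2 April 2026; done 31 March 2026 — timely.
(2) the permitted window runs from 31 March 2026 + 22 = 22 April 2026 to 31 March 2026 + 52 = 22 May 2026; 24 April 2026 falls inside that range.
(3) due by 24 April 2026 + 25 days = 19 May 2026; not done until 27 May 2026, 8 days after the deadline.
The procedure was therefore not followed at step 3.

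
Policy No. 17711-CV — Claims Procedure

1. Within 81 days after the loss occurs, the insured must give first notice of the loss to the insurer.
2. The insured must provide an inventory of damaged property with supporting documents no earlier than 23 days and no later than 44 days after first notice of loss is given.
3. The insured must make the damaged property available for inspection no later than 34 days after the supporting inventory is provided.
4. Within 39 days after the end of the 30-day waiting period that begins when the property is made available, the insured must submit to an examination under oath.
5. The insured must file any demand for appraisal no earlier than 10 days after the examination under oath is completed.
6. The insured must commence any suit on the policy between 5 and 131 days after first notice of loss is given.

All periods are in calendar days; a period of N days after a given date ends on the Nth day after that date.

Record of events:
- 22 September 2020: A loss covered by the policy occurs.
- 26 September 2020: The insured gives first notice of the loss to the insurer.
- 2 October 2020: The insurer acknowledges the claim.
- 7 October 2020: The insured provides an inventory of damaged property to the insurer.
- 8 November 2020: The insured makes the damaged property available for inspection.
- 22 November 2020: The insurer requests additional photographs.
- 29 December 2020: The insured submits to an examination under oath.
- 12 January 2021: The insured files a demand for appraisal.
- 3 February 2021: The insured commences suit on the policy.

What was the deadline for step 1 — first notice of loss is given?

12 December 2020

Step 1 runs from 22 September 2020, when the loss occurs. 81 days after 22 September 2020 is 12 December 2020.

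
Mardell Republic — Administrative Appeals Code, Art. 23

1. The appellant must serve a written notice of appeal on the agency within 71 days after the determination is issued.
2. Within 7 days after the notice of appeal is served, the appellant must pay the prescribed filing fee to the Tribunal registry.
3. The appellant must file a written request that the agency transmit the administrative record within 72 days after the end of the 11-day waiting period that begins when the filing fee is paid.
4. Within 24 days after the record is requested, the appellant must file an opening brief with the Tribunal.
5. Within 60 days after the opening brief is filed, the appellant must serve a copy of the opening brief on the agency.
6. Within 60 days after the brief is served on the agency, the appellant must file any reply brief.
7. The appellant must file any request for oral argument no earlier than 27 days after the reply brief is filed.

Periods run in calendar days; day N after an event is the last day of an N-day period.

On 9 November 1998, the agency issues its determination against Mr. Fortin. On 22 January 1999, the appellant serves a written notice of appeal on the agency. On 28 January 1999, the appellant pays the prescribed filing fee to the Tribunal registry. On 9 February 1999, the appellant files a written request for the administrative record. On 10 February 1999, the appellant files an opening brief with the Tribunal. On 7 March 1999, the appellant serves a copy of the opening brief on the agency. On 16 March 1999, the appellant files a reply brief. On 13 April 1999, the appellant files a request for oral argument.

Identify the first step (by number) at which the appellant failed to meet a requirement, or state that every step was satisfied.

Step 1

Step 1 — counting 71 days from 9 November 1998 (when the determination is issued) gives a deadline of 19 January 1999; 22 January 1999 misses that deadline by 3 days.
The analysis stops there.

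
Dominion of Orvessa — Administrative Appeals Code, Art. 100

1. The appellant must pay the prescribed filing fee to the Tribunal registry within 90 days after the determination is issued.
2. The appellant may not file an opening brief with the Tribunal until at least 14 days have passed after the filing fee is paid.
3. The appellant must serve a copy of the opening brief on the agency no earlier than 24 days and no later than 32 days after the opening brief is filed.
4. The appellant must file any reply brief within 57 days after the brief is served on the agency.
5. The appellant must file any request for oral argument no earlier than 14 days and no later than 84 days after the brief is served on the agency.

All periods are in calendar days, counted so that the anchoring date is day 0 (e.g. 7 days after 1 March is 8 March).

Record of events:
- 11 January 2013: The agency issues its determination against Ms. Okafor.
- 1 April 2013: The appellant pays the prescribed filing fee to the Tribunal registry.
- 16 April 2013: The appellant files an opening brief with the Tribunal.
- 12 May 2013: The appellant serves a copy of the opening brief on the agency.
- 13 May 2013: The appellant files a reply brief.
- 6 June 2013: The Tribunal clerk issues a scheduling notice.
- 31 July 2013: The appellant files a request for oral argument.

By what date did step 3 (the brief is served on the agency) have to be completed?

18 May 2013

Step 3 runs from 16 April 2013, when the opening brief is filed. The window is 24–32 days after 16 April 2013; it closes on 18 May 2013.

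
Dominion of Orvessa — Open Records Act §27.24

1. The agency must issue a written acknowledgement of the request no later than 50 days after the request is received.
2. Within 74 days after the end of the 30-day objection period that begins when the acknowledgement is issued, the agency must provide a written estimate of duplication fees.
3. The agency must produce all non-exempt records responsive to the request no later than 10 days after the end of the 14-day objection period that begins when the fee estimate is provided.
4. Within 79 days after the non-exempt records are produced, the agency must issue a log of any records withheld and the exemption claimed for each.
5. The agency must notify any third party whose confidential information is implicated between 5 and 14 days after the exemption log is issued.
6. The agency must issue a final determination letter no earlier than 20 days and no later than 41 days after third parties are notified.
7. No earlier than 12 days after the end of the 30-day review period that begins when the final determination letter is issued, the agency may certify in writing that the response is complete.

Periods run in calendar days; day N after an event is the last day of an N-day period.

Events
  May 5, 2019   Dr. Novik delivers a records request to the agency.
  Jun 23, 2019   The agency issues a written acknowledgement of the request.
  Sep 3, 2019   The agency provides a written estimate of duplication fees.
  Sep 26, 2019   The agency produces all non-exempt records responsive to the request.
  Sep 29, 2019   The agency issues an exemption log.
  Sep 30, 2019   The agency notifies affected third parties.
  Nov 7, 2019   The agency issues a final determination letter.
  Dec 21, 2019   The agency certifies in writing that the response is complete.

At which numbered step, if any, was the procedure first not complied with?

Step 5

(1) due by May 5, 2019 + 50 days = Jun 24, 2019; done Jun 23, 2019 — timely.
(2) due by Jul 23, 2019 + 74 days = Oct 5, 2019; Sep 3, 2019 is within that limit.
(3) due by Sep 17, 2019 + 10 days = Sep 27, 2019; completed Sep 26, 2019, before the deadline.
(4) due by Sep 26, 2019 + 79 days = Dec 14, 2019; Sep 29, 2019 is within that limit.
(5) the permitted window runs from Sep 29, 2019 + 5 = Oct 4, 2019 to Sep 29, 2019 + 14 = Oct 13, 2019; Sep 30, 2019 is 4 days too early.
The procedure was therefore not followed at step 5.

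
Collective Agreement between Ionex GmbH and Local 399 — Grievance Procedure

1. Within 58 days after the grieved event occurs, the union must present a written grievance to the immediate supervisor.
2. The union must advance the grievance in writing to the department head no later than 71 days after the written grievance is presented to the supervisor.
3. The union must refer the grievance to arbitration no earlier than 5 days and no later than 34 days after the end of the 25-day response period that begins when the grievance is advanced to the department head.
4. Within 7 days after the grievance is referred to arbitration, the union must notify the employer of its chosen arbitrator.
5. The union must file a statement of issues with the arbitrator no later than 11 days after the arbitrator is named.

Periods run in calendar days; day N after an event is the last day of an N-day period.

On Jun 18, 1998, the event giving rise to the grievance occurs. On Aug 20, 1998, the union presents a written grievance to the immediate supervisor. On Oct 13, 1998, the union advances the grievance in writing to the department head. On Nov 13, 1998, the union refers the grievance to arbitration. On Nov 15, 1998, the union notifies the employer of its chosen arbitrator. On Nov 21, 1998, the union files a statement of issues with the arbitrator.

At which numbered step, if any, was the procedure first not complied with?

(1) due by Jun 18, 1998 + 58 days = Aug 15, 1998; not done until Aug 20, 1998, 5 days after the deadline.

Step 1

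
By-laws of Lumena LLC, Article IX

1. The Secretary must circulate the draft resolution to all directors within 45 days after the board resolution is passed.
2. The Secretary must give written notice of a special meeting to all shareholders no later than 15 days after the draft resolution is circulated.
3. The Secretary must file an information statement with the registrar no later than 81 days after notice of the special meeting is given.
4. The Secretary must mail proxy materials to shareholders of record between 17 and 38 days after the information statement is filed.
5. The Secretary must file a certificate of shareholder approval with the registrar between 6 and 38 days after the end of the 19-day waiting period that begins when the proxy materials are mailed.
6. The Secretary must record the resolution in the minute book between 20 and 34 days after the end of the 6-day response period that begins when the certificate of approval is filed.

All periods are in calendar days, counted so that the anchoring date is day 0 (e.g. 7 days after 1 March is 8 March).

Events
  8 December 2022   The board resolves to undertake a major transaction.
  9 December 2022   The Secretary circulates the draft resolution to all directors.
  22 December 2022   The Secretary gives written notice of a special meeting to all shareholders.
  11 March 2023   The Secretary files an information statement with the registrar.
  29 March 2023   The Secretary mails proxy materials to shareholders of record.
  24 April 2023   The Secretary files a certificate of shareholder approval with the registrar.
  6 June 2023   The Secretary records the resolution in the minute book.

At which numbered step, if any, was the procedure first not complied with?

Step 1: 45 days after 8 December 2022 (when the board resolution is passed) is 22 January 2023; completed 9 December 2022, before the deadline.
Step 2: 15 days after 9 December 2022 (when the draft resolution is circulated) is 24 December 2022; 22 December 2022 is within that limit.
Step 3: 81 days after 22 December 2022 (when notice of the special meeting is given) is 13 March 2023; completed 11 March 2023, before the deadline.
Step 4: the window is 17–38 days after 11 March 2023 (when the information statement is filed), so 28 March 2023 through 18 April 2023; 29 March 2023 falls inside that range.
Step 5: the window is 6–38 days after 17 April 2023 (end of the 19-day waiting period, which began when the proxy materials are mailed on 29 March 2023), so 23 April 2023 through 25 May 2023; done 24 April 2023, which is between those dates.
Step 6: the window is 20–34 days after 30 April 2023 (end of the 6-day response period, which began when the certificate of approval is filed on 24 April 2023), so 20 May 2023 through 3 June 2023; 6 June 2023 is 3 days past the end of the window.

Step 6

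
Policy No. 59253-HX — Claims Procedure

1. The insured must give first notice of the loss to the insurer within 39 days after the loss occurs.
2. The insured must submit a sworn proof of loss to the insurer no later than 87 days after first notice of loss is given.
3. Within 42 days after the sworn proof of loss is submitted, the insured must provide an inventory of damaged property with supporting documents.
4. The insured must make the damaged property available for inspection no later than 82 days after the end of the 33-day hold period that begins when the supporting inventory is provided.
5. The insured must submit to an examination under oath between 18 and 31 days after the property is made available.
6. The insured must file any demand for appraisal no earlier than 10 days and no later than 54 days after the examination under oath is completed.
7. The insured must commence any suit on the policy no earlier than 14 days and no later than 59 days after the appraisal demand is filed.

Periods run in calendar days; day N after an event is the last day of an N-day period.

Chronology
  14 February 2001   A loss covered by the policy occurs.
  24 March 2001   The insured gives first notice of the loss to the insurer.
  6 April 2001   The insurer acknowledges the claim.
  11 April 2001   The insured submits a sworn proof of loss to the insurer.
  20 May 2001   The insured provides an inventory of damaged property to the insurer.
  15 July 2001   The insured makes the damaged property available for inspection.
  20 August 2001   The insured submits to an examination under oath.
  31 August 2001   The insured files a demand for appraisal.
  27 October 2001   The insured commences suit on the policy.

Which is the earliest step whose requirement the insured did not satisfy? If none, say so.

Step 1: 39 days after 14 February 2001 (when the loss occurs) is 25 March 2001; done 24 March 2001 — timely.
Step 2: 87 days after 24 March 2001 (when first notice of loss is given) is 19 June 2001; done 11 April 2001 — timely.
Step 3: 42 days after 11 April 2001 (when the sworn proof of loss is submitted) is 23 May 2001; 20 May 2001 is within that limit.
Step 4: 82 days after 22 June 2001 (end of the 33-day hold period, which began when the supporting inventory is provided on 20 May 2001) is 12 September 2001; done 15 July 2001 — timely.
Step 5: the window is 18–31 days after 15 July 2001 (when the property is made available), so 2 August 2001 through 15 August 2001; done 20 August 2001 — 5 days after the window closed.
The analysis stops there.

Step 5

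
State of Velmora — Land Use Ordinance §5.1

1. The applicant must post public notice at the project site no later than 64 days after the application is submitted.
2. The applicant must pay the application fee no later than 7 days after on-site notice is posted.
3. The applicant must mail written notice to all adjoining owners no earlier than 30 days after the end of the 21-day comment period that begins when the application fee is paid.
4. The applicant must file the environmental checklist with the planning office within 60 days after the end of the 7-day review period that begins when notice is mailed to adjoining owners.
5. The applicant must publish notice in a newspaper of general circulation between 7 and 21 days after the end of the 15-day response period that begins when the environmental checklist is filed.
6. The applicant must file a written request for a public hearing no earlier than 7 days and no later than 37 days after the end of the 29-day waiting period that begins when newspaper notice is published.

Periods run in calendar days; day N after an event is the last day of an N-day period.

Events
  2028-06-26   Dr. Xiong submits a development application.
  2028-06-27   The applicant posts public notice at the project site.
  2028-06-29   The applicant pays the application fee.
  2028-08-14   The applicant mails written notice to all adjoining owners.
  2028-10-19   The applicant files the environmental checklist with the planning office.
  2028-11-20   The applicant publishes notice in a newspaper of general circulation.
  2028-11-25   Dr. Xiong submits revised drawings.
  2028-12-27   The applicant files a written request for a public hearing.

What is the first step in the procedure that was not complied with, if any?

Step 3

Step 1 — counting 64 days from 2028-06-26 (when the application is submitted) gives a deadline of 2028-08-29; 2028-06-27 is within that limit.
Step 2 — counting 7 days from 2028-06-27 (when on-site notice is posted) gives a deadline of 2028-07-04; done 2028-06-29 — timely.
Step 3 — must wait 30 days from 2028-07-20 (end of the 21-day comment period, which began when the application fee is paid on 2028-06-29), so not before 2028-08-19; 2028-08-14 is 5 days before the earliest permitted date.
No need to go further; step 3 was not satisfied.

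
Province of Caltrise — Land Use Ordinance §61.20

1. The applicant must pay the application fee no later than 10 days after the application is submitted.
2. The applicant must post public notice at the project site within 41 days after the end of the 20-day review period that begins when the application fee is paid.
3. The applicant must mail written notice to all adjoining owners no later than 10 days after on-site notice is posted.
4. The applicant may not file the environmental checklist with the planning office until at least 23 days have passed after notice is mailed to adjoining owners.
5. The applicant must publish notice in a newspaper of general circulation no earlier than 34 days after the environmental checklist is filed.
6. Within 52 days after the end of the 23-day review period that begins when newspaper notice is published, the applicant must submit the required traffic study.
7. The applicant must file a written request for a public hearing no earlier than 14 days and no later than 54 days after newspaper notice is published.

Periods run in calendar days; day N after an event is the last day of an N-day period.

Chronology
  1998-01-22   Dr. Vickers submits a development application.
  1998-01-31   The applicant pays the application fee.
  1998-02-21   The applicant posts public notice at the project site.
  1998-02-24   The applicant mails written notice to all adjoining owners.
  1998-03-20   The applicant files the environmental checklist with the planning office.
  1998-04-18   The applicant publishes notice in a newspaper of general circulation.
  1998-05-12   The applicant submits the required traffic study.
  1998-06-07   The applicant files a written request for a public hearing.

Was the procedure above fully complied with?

Step 1: 10 days after 1998-01-22 (when the application is submitted) is 1998-02-01; 1998-01-31 is within that limit.
Step 2: 41 days after 1998-02-20 (end of the 20-day review period, which began when the application fee is paid on 1998-01-31) is 1998-04-02; completed 1998-02-21, before the deadline.
Step 3: 10 days after 1998-02-21 (when on-site notice is posted) is 1998-03-03; done 1998-02-24 — timely.
Step 4: the earliest permitted date is 23 days after 1998-02-24 (when notice is mailed to adjoining owners), i.e. 1998-03-19; done 1998-03-20, after the minimum wait.
Step 5: the earliest permitted date is 34 days after 1998-03-20 (when the environmental checklist is filed), i.e. 1998-04-23; done 1998-04-18 — 5 days too early.
That is the first point of non-compliance.

No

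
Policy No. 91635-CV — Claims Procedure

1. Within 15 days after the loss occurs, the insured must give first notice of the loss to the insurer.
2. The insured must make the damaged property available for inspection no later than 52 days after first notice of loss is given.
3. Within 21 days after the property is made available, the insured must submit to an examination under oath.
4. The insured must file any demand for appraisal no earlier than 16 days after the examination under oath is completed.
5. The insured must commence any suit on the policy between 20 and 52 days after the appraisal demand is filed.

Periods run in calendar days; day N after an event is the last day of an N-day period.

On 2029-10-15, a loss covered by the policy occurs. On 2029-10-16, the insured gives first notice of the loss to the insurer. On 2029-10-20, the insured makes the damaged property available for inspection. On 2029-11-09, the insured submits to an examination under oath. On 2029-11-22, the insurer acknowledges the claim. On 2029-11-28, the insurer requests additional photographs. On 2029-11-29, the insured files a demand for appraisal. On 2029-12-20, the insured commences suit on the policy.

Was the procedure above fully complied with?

Step 1: 15 days after 2029-10-15 (when the loss occurs) is 2029-10-30; 2029-10-16 is within that limit.
Step 2: 52 days after 2029-10-16 (when first notice of loss is given) is 2029-12-07; done 2029-10-20 — timely.
Step 3: 21 days after 2029-10-20 (when the property is made available) is 2029-11-10; 2029-11-09 is within that limit.
Step 4: the earliest permitted date is 16 days after 2029-11-09 (when the examination under oath is completed), i.e. 2029-11-25; 2029-11-29 is on or after that date.
Step 5: the window is 20–52 days after 2029-11-29 (when the appraisal demand is filed), so 2029-12-19 through 2030-01-20; 2029-12-20 falls inside that range.

Yes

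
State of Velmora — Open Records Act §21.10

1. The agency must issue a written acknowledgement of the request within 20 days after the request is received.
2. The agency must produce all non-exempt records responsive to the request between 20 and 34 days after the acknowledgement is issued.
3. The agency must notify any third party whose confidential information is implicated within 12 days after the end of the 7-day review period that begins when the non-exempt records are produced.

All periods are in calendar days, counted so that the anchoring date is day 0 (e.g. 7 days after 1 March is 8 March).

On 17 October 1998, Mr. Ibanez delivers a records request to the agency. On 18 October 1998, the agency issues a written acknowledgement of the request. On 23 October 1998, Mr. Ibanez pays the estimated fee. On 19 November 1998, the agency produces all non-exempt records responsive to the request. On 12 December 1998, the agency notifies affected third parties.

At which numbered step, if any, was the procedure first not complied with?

Step 3

(1) due by 17 October 1998 + 20 days = 6 November 1998; completed 18 October 1998, before the deadline.
(2) the permitted window runs from 18 October 1998 + 20 = 7 November 1998 to 18 October 1998 + 34 = 21 November 1998; 19 November 1998 falls inside that range.
(3) due by 26 November 1998 + 12 days = 8 December 1998; done 12 December 1998 — 4 days late.
The analysis stops there.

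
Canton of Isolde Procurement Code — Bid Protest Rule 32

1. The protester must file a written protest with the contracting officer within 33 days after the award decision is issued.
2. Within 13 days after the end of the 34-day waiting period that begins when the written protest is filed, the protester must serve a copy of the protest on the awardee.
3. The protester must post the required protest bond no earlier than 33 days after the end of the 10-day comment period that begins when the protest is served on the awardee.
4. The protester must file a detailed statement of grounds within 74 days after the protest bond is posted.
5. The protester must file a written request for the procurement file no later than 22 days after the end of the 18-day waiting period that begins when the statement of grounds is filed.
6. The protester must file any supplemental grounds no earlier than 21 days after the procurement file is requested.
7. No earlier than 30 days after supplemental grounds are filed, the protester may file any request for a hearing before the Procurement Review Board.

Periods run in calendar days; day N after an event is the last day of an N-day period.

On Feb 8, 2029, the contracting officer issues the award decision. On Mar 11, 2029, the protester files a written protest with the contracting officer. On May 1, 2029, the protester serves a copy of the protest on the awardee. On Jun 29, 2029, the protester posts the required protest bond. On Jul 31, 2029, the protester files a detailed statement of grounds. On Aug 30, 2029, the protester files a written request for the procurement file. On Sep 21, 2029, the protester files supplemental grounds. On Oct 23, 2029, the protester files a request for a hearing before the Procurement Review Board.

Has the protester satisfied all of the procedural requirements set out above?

(1) due by Feb 8, 2029 + 33 days = Mar 13, 2029; Mar 11, 2029 is within that limit.
(2) due by Apr 14, 2029 + 13 days = Apr 27, 2029; May 1, 2029 misses that deadline by 4 days.
No need to go further; step 2 was not satisfied.

No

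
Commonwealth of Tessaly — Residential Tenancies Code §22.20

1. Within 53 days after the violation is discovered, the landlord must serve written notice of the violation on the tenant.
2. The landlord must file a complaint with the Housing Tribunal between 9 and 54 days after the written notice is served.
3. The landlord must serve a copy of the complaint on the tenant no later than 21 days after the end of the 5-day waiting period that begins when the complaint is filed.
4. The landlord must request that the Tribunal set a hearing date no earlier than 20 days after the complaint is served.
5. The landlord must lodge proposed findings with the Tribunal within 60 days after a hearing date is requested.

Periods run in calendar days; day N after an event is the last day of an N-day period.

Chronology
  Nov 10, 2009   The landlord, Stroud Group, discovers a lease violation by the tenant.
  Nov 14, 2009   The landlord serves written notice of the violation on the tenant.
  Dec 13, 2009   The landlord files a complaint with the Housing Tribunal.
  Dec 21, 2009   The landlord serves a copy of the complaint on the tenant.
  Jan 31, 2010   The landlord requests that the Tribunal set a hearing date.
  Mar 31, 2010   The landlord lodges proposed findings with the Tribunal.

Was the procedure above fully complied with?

Step 1: 53 days after Nov 10, 2009 (when the violation is discovered) is Jan 2, 2010; Nov 14, 2009 is within that limit.
Step 2: the window is 9–54 days after Nov 14, 2009 (when the written notice is served), so Nov 23, 2009 through Jan 7, 2010; Dec 13, 2009 falls inside that range.
Step 3: 21 days after Dec 18, 2009 (end of the 5-day waiting period, which began when the complaint is filed on Dec 13, 2009) is Jan 8, 2010; completed Dec 21, 2009, before the deadline.
Step 4: the earliest permitted date is 20 days after Dec 21, 2009 (when the complaint is served), i.e. Jan 10, 2010; done Jan 31, 2010 — permitted.
Step 5: 60 days after Jan 31, 2010 (when a hearing date is requested) is Apr 1, 2010; done Mar 31, 2010 — timely.

Yes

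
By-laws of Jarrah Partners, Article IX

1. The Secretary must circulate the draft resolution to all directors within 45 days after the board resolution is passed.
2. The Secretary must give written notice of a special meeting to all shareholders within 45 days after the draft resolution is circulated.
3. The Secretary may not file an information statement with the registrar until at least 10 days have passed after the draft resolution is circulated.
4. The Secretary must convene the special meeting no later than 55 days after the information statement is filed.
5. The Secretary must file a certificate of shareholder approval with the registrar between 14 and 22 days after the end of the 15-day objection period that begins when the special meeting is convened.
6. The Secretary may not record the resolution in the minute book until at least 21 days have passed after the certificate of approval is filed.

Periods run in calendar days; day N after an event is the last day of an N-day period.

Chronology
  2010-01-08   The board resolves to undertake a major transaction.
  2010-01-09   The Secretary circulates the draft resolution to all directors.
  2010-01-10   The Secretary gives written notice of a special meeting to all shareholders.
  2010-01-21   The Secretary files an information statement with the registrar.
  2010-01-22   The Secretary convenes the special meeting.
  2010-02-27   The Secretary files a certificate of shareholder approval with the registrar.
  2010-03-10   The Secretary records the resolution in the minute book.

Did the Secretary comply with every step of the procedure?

Step 1: 45 days after 2010-01-08 (when the board resolution is passed) is 2010-02-22; completed 2010-01-09, before the deadline.
Step 2: 45 days after 2010-01-09 (when the draft resolution is circulated) is 2010-02-23; 2010-01-10 is within that limit.
Step 3: the earliest permitted date is 10 days after 2010-01-09 (when the draft resolution is circulated), i.e. 2010-01-19; done 2010-01-21 — permitted.
Step 4: 55 days after 2010-01-21 (when the information statement is filed) is 2010-03-17; done 2010-01-22 — timely.
Step 5: the window is 14–22 days after 2010-02-06 (end of the 15-day objection period, which began when the special meeting is convened on 2010-01-22), so 2010-02-20 through 2010-02-28; done 2010-02-27 — within the window.
Step 6: the earliest permitted date is 21 days after 2010-02-27 (when the certificate of approval is filed), i.e. 2010-03-20; acted on 2010-03-10, 10 days prematurely.
Later steps need not be reached.

No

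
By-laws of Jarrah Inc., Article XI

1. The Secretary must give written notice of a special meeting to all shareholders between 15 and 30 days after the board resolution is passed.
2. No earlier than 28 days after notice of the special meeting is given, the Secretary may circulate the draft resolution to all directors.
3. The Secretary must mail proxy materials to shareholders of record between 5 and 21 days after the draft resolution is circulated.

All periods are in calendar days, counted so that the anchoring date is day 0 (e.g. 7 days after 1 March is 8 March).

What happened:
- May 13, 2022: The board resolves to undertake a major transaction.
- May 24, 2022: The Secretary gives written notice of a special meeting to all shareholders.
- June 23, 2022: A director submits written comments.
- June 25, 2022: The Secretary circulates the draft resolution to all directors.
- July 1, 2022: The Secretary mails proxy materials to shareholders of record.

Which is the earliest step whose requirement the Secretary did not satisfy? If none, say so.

Step 1

Step 1 — 15 and 30 days from May 13, 2022 (when the board resolution is passed) are May 28, 2022 and June 12, 2022 respectively; done May 24, 2022 — 4 days before the window opened.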